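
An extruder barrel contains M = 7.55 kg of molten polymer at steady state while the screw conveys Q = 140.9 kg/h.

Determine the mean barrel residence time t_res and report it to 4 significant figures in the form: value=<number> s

value=192.9 s

Throughput in SI: Q_s = 140.9 kg/h ÷ 3600 s/h = 0.0391389 kg/s
Mean residence time: t_res = M/Q_s = 7.55 kg / 0.0391389 kg/s = 192.903 s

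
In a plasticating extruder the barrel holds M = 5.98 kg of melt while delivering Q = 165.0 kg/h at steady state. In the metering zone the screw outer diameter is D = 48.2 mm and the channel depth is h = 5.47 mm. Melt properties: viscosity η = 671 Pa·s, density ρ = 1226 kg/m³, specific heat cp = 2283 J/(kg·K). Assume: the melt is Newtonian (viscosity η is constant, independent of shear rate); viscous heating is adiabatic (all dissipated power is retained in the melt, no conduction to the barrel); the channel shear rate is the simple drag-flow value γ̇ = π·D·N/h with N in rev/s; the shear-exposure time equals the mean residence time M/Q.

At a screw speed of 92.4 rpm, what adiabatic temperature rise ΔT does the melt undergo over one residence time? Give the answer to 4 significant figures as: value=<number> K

Throughput in SI: Q_s = 165.0 kg/h ÷ 3600 s/h = 0.0458333 kg/s
t_res = M / Q_s = 5.98 ÷ 0.0458333 = 130.473 s
Convert to SI: D = 0.0482 m, h = 0.00547 m, N = 92.4/60 = 1.54 rev/s
γ̇ = π·D·N / h = π · 0.0482 · 1.54 / 0.00547 = 42.6315 s⁻¹
Adiabatic rise: ΔT = η γ̇² t_res / (ρ cp) = 671·(42.6315)²·130.473 / (1226·2283) = 56.8469 K

value=56.85 K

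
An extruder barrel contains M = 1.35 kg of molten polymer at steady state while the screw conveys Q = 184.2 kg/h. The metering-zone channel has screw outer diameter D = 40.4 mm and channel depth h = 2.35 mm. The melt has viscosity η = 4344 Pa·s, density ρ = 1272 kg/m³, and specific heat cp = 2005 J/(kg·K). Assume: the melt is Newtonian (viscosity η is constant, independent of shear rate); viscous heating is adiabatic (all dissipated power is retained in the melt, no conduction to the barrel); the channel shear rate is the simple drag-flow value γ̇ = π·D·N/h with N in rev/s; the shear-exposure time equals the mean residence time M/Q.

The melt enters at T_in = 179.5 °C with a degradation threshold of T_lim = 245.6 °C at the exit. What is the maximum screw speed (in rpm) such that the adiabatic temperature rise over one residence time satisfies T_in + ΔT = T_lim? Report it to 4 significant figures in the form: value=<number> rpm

value=42.61 rpm

Q_s = Q / 3600 = 184.2 / 3600 = 0.0511667 kg/s
t_res = M / Q_s = 1.35 / 0.0511667 = 26.3844 s
D = 40.4 mm = 0.0404 m;  h = 2.35 mm = 0.00235 m
ΔT_a = T_lim − T_in = 245.6 − 179.5 = 66.1 K
Invert ΔT = ηγ̇²t_res/(ρcp) for γ̇: γ̇_max² = ΔT_a ρ cp / (η t_res) = 66.1·1272·2005 / (4344·26.3844) = 1470.84 s⁻²
Take the square root: γ̇_max = √(1470.84) = 38.3516 s⁻¹
N_max = γ̇_max h / (πD) = 38.3516·0.00235/(π·0.0404) = 0.710101 rev/s → ×60 = 42.606 rpm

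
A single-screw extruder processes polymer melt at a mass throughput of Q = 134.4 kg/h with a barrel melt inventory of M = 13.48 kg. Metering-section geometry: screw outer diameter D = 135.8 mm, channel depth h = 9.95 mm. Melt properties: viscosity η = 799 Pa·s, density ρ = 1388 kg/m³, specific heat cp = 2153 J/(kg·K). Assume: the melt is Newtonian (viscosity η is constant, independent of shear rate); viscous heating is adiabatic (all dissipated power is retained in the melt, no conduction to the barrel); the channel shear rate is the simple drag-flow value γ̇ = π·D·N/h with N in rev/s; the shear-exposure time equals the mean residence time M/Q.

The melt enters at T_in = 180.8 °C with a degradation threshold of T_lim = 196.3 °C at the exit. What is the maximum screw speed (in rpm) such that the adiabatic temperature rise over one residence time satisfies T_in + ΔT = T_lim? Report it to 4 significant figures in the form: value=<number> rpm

Throughput in SI: Q_s = 134.4 kg/h ÷ 3600 s/h = 0.0373333 kg/s
t_res = M / Q_s = 13.48 ÷ 0.0373333 = 361.071 s
Geometry in SI: D = 135.8 mm → 0.1358 m, h = 9.95 mm → 0.00995 m
ΔT_a = T_lim − T_in = 196.3 °C − 180.8 °C = 15.5 K
γ̇_max² = ΔT_a·ρ·cp / (η·t_res) = [15.5 × 1388 × 2153] / [799 × 361.071] = 160.556 s⁻²
γ̇_max = sqrt(160.556) = 12.6711 s⁻¹
N_max = γ̇_max h / (πD) = 12.6711·0.00995/(π·0.1358) = 0.295519 rev/s → ×60 = 17.7312 rpm

value=17.73 rpm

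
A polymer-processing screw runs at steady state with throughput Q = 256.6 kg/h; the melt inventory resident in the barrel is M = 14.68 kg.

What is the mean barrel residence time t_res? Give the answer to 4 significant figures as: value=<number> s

Throughput in SI: Q_s = 256.6 kg/h ÷ 3600 s/h = 0.0712778 kg/s
t_res = M / Q_s = 14.68 / 0.0712778 = 205.955 s

value=206.0 s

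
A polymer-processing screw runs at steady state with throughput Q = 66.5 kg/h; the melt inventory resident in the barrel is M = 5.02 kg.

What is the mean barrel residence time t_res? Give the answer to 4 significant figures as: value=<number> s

Q_s = Q / 3600 = 66.5 / 3600 = 0.0184722 kg/s
t_res = M / Q_s = 5.02 / 0.0184722 = 271.759 s

value=271.8 s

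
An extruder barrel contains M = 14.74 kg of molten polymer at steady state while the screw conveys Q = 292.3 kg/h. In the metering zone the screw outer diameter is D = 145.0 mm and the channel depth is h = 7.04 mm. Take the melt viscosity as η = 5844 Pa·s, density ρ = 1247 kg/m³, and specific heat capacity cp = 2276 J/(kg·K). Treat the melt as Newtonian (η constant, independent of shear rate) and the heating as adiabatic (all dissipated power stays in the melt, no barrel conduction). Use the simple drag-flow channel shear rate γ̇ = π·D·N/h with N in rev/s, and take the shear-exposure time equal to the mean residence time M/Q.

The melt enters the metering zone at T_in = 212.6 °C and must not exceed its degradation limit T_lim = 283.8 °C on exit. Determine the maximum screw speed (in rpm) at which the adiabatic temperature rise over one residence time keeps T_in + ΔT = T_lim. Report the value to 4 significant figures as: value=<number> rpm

Convert throughput: Q = 292.3 kg/h = 292.3/3600 = 0.0811944 kg/s
Mean residence time: t_res = M/Q_s = 14.74 kg / 0.0811944 kg/s = 181.54 s
Geometry in SI: D = 145.0 mm → 0.145 m, h = 7.04 mm → 0.00704 m
ΔT_a = T_lim − T_in = 283.8 °C − 212.6 °C = 71.2 K
Invert ΔT = ηγ̇²t_res/(ρcp) for γ̇: γ̇_max² = ΔT_a ρ cp / (η t_res) = 71.2·1247·2276 / (5844·181.54) = 190.475 s⁻²
γ̇_max = √190.475 = 13.8013 s⁻¹
N_max = γ̇_max·h / (π·D) = 13.8013 · 0.00704 / (π · 0.145) = 0.213291 rev/s = 12.7975 rpm

value=12.80 rpm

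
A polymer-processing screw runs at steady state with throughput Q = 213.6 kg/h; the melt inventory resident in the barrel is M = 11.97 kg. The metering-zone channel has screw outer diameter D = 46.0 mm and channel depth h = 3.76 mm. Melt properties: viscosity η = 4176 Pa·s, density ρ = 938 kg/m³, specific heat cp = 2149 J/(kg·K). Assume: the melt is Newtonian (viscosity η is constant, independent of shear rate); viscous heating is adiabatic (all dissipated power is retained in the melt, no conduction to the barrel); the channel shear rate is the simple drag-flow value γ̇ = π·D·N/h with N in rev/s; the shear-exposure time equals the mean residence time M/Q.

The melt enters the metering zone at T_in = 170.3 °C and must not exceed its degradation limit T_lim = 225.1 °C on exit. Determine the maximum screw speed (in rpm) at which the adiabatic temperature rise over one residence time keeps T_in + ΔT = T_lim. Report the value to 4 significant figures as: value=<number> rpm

value=17.88 rpm

Q_s = Q / 3600 = 213.6 / 3600 = 0.0593333 kg/s
t_res = M / Q_s = 11.97 ÷ 0.0593333 = 201.742 s
D = 46.0 mm = 0.046 m;  h = 3.76 mm = 0.00376 m
ΔT_a = T_lim − T_in = 225.1 − 170.3 = 54.8 K
γ̇_max² = ΔT_a·ρ·cp/(η·t_res) = 54.8·938·2149/(4176·201.742) = 131.118 s⁻²
γ̇_max = √131.118 = 11.4507 s⁻¹
N_max = γ̇_max·h / (π·D) = 11.4507 · 0.00376 / (π · 0.046) = 0.297929 rev/s = 17.8757 rpm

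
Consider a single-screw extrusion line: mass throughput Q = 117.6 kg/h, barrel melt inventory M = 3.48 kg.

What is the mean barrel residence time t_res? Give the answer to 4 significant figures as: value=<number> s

Convert throughput: Q = 117.6 kg/h = 117.6/3600 = 0.0326667 kg/s
Mean residence time: t_res = M/Q_s = 3.48 kg / 0.0326667 kg/s = 106.531 s

value=106.5 s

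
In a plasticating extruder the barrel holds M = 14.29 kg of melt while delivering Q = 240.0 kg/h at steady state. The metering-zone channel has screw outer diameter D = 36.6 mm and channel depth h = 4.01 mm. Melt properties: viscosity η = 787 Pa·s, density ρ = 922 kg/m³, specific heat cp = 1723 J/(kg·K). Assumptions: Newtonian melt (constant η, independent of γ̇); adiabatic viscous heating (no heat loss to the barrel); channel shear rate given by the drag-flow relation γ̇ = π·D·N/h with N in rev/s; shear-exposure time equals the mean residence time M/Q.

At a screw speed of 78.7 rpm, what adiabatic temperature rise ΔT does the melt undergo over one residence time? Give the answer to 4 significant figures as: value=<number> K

Throughput in SI: Q_s = 240.0 kg/h ÷ 3600 s/h = 0.0666667 kg/s
Mean residence time: t_res = M/Q_s = 14.29 kg / 0.0666667 kg/s = 214.35 s
Geometry in metres: D = 36.6 mm → 0.0366 m, h = 4.01 mm → 0.00401 m; screw speed N = 78.7 rpm = 1.31167 rev/s
Shear rate: γ̇ = πDN/h = π·0.0366·1.31167/0.00401 = 37.6106 s⁻¹
ΔT = η·γ̇²·t_res / (ρ·cp) = 787 · (37.6106)² · 214.35 / (922 · 1723) = 150.211 K

value=150.2 K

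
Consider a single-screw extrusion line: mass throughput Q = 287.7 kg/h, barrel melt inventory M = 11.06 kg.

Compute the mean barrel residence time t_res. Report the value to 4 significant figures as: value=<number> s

Throughput in SI: Q_s = 287.7 kg/h ÷ 3600 s/h = 0.0799167 kg/s
Mean residence time: t_res = M/Q_s = 11.06 kg / 0.0799167 kg/s = 138.394 s

value=138.4 s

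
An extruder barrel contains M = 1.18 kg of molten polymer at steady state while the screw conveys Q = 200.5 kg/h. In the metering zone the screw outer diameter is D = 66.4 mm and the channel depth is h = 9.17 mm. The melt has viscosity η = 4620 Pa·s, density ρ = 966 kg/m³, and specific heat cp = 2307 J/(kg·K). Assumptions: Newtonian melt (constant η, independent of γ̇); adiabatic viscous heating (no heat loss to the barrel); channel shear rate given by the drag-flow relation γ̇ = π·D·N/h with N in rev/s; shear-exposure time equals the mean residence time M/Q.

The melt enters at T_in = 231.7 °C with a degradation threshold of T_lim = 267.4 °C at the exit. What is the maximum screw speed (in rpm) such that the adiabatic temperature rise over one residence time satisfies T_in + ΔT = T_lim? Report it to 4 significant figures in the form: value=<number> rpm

Convert throughput: Q = 200.5 kg/h = 200.5/3600 = 0.0556944 kg/s
Mean residence time: t_res = M/Q_s = 1.18 kg / 0.0556944 kg/s = 21.187 s
Convert to metres: D = 0.0664 m, h = 0.00917 m
ΔT_a = T_lim − T_in = 267.4 °C − 231.7 °C = 35.7 K
γ̇_max² = ΔT_a·ρ·cp / (η·t_res) = [35.7 × 966 × 2307] / [4620 × 21.187] = 812.795 s⁻²
γ̇_max = √812.795 = 28.5096 s⁻¹
Solve γ̇ = πDN/h for N: N_max = γ̇_max·h/(π·D) = 28.5096 × 0.00917 / (π × 0.0664) = 1.25326 rev/s = 75.1957 rpm

value=75.20 rpm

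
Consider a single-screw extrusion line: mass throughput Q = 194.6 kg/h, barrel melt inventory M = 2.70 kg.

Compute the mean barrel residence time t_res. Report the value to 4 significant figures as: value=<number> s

value=49.95 s

Q_s = Q / 3600 = 194.6 / 3600 = 0.0540556 kg/s
Mean residence time: t_res = M/Q_s = 2.70 kg / 0.0540556 kg/s = 49.9486 s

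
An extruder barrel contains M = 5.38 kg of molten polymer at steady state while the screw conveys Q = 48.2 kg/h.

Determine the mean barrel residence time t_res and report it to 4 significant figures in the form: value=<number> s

Throughput in SI: Q_s = 48.2 kg/h ÷ 3600 s/h = 0.0133889 kg/s
t_res = M / Q_s = 5.38 ÷ 0.0133889 = 401.826 s

value=401.8 s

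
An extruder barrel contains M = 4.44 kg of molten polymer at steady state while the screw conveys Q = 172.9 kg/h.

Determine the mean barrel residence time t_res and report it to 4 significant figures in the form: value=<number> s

value=92.45 s

Throughput in SI: Q_s = 172.9 kg/h ÷ 3600 s/h = 0.0480278 kg/s
Mean residence time: t_res = M/Q_s = 4.44 kg / 0.0480278 kg/s = 92.4465 s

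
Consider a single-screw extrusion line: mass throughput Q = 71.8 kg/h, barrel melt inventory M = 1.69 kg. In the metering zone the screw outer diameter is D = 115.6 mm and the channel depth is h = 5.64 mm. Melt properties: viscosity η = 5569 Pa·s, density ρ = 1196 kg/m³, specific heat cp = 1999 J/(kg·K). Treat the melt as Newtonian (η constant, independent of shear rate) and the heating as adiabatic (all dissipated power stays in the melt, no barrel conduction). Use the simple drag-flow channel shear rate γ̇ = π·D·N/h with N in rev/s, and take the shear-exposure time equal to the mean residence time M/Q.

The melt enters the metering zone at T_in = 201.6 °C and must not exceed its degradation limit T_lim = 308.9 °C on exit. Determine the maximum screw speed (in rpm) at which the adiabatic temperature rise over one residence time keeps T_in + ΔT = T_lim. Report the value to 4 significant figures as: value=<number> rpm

value=21.73 rpm

Convert throughput: Q = 71.8 kg/h = 71.8/3600 = 0.0199444 kg/s
t_res = M / Q_s = 1.69 ÷ 0.0199444 = 84.7354 s
Geometry in SI: D = 115.6 mm → 0.1156 m, h = 5.64 mm → 0.00564 m
ΔT_a = T_lim − T_in = 308.9 °C − 201.6 °C = 107.3 K
Invert ΔT = ηγ̇²t_res/(ρcp) for γ̇: γ̇_max² = ΔT_a ρ cp / (η t_res) = 107.3·1196·1999 / (5569·84.7354) = 543.628 s⁻²
γ̇_max = √543.628 = 23.3158 s⁻¹
N_max = γ̇_max·h / (π·D) = 23.3158 · 0.00564 / (π · 0.1156) = 0.362095 rev/s = 21.7257 rpm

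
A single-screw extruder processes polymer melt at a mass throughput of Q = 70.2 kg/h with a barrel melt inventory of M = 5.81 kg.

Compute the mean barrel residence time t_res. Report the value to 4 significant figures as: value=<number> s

value=297.9 s

Convert throughput: Q = 70.2 kg/h = 70.2/3600 = 0.0195 kg/s
t_res = M / Q_s = 5.81 / 0.0195 = 297.949 s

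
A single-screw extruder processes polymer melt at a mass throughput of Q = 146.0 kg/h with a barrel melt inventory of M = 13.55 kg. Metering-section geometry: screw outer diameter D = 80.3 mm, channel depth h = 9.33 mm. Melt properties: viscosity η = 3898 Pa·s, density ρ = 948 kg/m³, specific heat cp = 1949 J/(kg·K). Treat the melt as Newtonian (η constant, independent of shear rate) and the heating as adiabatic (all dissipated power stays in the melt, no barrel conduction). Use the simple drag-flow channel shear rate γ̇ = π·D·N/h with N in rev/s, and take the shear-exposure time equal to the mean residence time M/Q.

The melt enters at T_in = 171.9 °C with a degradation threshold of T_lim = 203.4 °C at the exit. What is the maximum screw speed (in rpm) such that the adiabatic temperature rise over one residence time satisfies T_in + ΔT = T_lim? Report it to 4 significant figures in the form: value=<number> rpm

value=14.83 rpm

Q_s = Q / 3600 = 146.0 / 3600 = 0.0405556 kg/s
t_res = M / Q_s = 13.55 ÷ 0.0405556 = 334.11 s
Convert to metres: D = 0.0803 m, h = 0.00933 m
ΔT_a = T_lim − T_in = 203.4 − 171.9 = 31.5 K
γ̇_max² = ΔT_a·ρ·cp / (η·t_res) = [31.5 × 948 × 1949] / [3898 × 334.11] = 44.6889 s⁻²
γ̇_max = sqrt(44.6889) = 6.68498 s⁻¹
Solve γ̇ = πDN/h for N: N_max = γ̇_max·h/(π·D) = 6.68498 × 0.00933 / (π × 0.0803) = 0.247239 rev/s = 14.8343 rpm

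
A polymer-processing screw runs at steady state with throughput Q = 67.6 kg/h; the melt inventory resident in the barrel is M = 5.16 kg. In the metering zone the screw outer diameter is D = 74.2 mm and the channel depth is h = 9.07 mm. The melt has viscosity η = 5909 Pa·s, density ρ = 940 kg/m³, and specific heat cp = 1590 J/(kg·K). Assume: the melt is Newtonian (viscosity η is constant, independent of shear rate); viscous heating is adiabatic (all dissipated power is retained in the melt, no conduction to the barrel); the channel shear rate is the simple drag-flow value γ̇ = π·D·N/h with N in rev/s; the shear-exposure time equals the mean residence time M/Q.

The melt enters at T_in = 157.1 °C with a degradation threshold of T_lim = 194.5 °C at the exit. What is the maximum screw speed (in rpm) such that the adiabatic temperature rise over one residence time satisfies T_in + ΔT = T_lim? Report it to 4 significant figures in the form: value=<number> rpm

Throughput in SI: Q_s = 67.6 kg/h ÷ 3600 s/h = 0.0187778 kg/s
t_res = M / Q_s = 5.16 / 0.0187778 = 274.793 s
Convert to metres: D = 0.0742 m, h = 0.00907 m
Allowable rise: ΔT_a = T_lim − T_in = 194.5 − 157.1 = 37.4 K
γ̇_max² = ΔT_a·ρ·cp / (η·t_res) = [37.4 × 940 × 1590] / [5909 × 274.793] = 34.4252 s⁻²
γ̇_max = √34.4252 = 5.8673 s⁻¹
N_max = γ̇_max h / (πD) = 5.8673·0.00907/(π·0.0742) = 0.228293 rev/s → ×60 = 13.6976 rpm

value=13.70 rpm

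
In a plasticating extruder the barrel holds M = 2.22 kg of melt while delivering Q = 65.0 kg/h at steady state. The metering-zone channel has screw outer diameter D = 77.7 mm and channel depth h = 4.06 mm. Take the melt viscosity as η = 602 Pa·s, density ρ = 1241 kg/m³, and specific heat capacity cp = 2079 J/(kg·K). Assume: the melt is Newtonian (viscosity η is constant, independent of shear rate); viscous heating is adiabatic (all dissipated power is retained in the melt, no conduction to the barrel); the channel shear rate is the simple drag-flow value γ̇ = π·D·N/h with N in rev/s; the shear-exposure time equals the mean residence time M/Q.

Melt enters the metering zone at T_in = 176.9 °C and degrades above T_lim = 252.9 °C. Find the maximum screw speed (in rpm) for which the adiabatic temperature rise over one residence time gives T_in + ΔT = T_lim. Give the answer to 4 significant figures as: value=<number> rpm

Q_s = Q / 3600 = 65.0 / 3600 = 0.0180556 kg/s
t_res = M / Q_s = 2.22 ÷ 0.0180556 = 122.954 s
Convert to metres: D = 0.0777 m, h = 0.00406 m
ΔT_a = T_lim − T_in = 252.9 °C − 176.9 °C = 76 K
γ̇_max² = ΔT_a·ρ·cp / (η·t_res) = [76 × 1241 × 2079] / [602 × 122.954] = 2649.12 s⁻²
γ̇_max = sqrt(2649.12) = 51.4696 s⁻¹
Solve γ̇ = πDN/h for N: N_max = γ̇_max·h/(π·D) = 51.4696 × 0.00406 / (π × 0.0777) = 0.856063 rev/s = 51.3638 rpm

value=51.36 rpm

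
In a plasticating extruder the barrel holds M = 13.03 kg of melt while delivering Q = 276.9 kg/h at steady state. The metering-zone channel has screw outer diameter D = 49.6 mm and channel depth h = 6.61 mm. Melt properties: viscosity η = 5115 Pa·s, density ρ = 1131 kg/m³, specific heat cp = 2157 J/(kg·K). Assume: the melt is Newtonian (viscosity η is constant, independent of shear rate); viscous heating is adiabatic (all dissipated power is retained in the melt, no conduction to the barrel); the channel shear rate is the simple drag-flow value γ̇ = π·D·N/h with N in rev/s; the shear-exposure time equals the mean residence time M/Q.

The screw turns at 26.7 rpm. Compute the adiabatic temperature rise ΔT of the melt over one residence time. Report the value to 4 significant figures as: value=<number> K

Convert throughput: Q = 276.9 kg/h = 276.9/3600 = 0.0769167 kg/s
Mean residence time: t_res = M/Q_s = 13.03 kg / 0.0769167 kg/s = 169.404 s
Geometry in metres: D = 49.6 mm → 0.0496 m, h = 6.61 mm → 0.00661 m; screw speed N = 26.7 rpm = 0.445 rev/s
Shear rate: γ̇ = πDN/h = π·0.0496·0.445/0.00661 = 10.4904 s⁻¹
Adiabatic rise: ΔT = η γ̇² t_res / (ρ cp) = 5115·(10.4904)²·169.404 / (1131·2157) = 39.0874 K

value=39.09 K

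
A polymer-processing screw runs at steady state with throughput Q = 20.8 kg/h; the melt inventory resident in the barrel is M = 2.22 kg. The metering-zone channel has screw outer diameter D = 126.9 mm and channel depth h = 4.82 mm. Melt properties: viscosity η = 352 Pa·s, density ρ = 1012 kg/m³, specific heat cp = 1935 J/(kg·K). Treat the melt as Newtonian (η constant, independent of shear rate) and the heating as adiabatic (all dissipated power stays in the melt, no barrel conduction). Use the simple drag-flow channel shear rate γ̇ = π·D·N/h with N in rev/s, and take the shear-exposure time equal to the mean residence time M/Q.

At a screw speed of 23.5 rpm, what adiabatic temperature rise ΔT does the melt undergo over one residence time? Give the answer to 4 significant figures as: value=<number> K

value=72.48 K

Throughput in SI: Q_s = 20.8 kg/h ÷ 3600 s/h = 0.00577778 kg/s
t_res = M / Q_s = 2.22 ÷ 0.00577778 = 384.231 s
D = 126.9 mm = 0.1269 m;  h = 4.82 mm = 0.00482 m;  N = 23.5 rpm / 60 = 0.391667 rev/s
Shear rate: γ̇ = πDN/h = π·0.1269·0.391667/0.00482 = 32.3952 s⁻¹
ΔT = η·γ̇²·t_res / (ρ·cp) = 352 · (32.3952)² · 384.231 / (1012 · 1935) = 72.4829 K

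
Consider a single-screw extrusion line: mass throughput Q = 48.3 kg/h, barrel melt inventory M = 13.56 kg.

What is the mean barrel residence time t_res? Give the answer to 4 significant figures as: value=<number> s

Throughput in SI: Q_s = 48.3 kg/h ÷ 3600 s/h = 0.0134167 kg/s
t_res = M / Q_s = 13.56 / 0.0134167 = 1010.68 s

value=1011. s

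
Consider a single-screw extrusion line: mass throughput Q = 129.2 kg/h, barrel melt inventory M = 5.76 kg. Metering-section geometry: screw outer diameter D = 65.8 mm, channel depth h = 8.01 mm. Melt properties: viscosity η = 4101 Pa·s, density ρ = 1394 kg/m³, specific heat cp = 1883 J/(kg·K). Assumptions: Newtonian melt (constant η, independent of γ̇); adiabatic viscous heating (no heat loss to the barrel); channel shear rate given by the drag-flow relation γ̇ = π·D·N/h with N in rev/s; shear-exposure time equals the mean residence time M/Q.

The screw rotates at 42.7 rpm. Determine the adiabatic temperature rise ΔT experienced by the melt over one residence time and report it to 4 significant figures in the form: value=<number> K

value=84.58 K

Convert throughput: Q = 129.2 kg/h = 129.2/3600 = 0.0358889 kg/s
Mean residence time: t_res = M/Q_s = 5.76 kg / 0.0358889 kg/s = 160.495 s
D = 65.8 mm = 0.0658 m;  h = 8.01 mm = 0.00801 m;  N = 42.7 rpm / 60 = 0.711667 rev/s
γ̇ = π D N / h = (π)(0.0658)(0.711667) / 0.00801 = 18.3662 s⁻¹
ΔT = η·γ̇²·t_res / (ρ·cp) = 4101 · (18.3662)² · 160.495 / (1394 · 1883) = 84.5822 K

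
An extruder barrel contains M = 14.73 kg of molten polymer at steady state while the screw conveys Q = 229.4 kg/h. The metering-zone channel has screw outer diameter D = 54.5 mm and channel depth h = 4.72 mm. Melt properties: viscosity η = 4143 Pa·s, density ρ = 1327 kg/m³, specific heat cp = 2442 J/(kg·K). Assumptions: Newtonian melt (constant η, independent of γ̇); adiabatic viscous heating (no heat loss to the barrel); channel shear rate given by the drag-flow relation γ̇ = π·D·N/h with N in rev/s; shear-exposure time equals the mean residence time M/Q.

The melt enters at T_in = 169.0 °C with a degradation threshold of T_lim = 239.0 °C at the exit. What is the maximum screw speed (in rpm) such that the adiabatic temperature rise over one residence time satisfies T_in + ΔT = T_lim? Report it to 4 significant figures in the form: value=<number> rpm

value=25.46 rpm

Q_s = Q / 3600 = 229.4 / 3600 = 0.0637222 kg/s
t_res = M / Q_s = 14.73 / 0.0637222 = 231.16 s
Convert to metres: D = 0.0545 m, h = 0.00472 m
ΔT_a = T_lim − T_in = 239.0 °C − 169.0 °C = 70 K
γ̇_max² = ΔT_a·ρ·cp/(η·t_res) = 70·1327·2442/(4143·231.16) = 236.858 s⁻²
Take the square root: γ̇_max = √(236.858) = 15.3902 s⁻¹
N_max = γ̇_max h / (πD) = 15.3902·0.00472/(π·0.0545) = 0.424267 rev/s → ×60 = 25.456 rpm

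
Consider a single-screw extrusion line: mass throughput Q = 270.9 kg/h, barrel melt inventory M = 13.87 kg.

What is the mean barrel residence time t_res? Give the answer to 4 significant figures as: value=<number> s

value=184.3 s

Throughput in SI: Q_s = 270.9 kg/h ÷ 3600 s/h = 0.07525 kg/s
t_res = M / Q_s = 13.87 ÷ 0.07525 = 184.319 s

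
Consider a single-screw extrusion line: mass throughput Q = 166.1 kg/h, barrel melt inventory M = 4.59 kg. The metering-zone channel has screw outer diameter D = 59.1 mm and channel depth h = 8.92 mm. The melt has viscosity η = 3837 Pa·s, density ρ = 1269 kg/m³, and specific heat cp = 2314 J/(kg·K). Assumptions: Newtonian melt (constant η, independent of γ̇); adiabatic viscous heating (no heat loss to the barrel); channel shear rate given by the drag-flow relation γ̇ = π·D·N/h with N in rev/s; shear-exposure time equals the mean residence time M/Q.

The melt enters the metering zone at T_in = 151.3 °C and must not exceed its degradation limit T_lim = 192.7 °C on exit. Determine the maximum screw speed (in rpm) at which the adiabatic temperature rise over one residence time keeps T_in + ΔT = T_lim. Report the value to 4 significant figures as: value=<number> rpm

Convert throughput: Q = 166.1 kg/h = 166.1/3600 = 0.0461389 kg/s
Mean residence time: t_res = M/Q_s = 4.59 kg / 0.0461389 kg/s = 99.4822 s
Geometry in SI: D = 59.1 mm → 0.0591 m, h = 8.92 mm → 0.00892 m
ΔT_a = T_lim − T_in = 192.7 °C − 151.3 °C = 41.4 K
Invert ΔT = ηγ̇²t_res/(ρcp) for γ̇: γ̇_max² = ΔT_a ρ cp / (η t_res) = 41.4·1269·2314 / (3837·99.4822) = 318.484 s⁻²
γ̇_max = sqrt(318.484) = 17.8461 s⁻¹
N_max = γ̇_max h / (πD) = 17.8461·0.00892/(π·0.0591) = 0.857376 rev/s → ×60 = 51.4426 rpm

value=51.44 rpm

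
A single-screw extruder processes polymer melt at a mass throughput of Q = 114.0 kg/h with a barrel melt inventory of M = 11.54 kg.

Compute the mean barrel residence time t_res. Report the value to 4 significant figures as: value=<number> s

value=364.4 s

Convert throughput: Q = 114.0 kg/h = 114.0/3600 = 0.0316667 kg/s
t_res = M / Q_s = 11.54 ÷ 0.0316667 = 364.421 s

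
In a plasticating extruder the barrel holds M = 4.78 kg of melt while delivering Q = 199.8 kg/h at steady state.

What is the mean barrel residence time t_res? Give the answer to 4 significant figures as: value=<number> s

Q_s = Q / 3600 = 199.8 / 3600 = 0.0555 kg/s
t_res = M / Q_s = 4.78 / 0.0555 = 86.1261 s

value=86.13 s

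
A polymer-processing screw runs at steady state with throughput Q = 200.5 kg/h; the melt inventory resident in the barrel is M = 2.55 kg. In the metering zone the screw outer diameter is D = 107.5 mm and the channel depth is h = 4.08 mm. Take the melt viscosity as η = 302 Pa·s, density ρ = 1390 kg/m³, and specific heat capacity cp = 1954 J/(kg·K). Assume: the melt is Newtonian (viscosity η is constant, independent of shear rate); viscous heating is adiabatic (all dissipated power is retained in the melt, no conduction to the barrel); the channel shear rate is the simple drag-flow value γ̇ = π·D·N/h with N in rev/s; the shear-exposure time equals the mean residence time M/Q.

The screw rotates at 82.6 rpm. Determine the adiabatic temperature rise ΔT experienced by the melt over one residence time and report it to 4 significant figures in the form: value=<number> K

Convert throughput: Q = 200.5 kg/h = 200.5/3600 = 0.0556944 kg/s
t_res = M / Q_s = 2.55 ÷ 0.0556944 = 45.7855 s
Geometry in metres: D = 107.5 mm → 0.1075 m, h = 4.08 mm → 0.00408 m; screw speed N = 82.6 rpm = 1.37667 rev/s
γ̇ = π·D·N / h = π · 0.1075 · 1.37667 / 0.00408 = 113.953 s⁻¹
Adiabatic rise: ΔT = η γ̇² t_res / (ρ cp) = 302·(113.953)²·45.7855 / (1390·1954) = 66.1074 K

value=66.11 K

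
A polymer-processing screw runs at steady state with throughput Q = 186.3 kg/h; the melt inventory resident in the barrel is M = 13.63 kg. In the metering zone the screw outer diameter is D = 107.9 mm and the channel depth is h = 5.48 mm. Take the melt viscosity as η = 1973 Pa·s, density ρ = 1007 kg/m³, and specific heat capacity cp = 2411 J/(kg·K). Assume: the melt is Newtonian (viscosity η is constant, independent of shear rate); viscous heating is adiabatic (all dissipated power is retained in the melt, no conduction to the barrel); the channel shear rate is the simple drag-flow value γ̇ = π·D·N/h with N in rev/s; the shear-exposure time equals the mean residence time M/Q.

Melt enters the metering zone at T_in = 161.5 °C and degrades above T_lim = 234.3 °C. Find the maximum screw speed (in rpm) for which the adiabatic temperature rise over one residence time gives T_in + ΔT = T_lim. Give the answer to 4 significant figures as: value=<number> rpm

Convert throughput: Q = 186.3 kg/h = 186.3/3600 = 0.05175 kg/s
Mean residence time: t_res = M/Q_s = 13.63 kg / 0.05175 kg/s = 263.382 s
Convert to metres: D = 0.1079 m, h = 0.00548 m
Allowable rise: ΔT_a = T_lim − T_in = 234.3 − 161.5 = 72.8 K
Invert ΔT = ηγ̇²t_res/(ρcp) for γ̇: γ̇_max² = ΔT_a ρ cp / (η t_res) = 72.8·1007·2411 / (1973·263.382) = 340.13 s⁻²
γ̇_max = sqrt(340.13) = 18.4426 s⁻¹
Solve γ̇ = πDN/h for N: N_max = γ̇_max·h/(π·D) = 18.4426 × 0.00548 / (π × 0.1079) = 0.298148 rev/s = 17.8889 rpm

value=17.89 rpm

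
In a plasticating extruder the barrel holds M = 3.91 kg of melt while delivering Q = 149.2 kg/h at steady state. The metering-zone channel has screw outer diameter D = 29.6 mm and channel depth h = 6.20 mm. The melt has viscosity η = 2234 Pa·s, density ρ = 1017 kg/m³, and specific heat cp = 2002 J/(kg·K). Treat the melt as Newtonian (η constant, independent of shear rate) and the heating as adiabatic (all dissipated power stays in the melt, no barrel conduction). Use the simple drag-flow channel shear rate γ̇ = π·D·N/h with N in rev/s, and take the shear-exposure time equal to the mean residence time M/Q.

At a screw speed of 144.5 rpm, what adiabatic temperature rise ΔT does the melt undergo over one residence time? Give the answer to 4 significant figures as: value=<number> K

Convert throughput: Q = 149.2 kg/h = 149.2/3600 = 0.0414444 kg/s
Mean residence time: t_res = M/Q_s = 3.91 kg / 0.0414444 kg/s = 94.3432 s
Convert to SI: D = 0.0296 m, h = 0.0062 m, N = 144.5/60 = 2.40833 rev/s
γ̇ = π·D·N / h = π · 0.0296 · 2.40833 / 0.0062 = 36.1216 s⁻¹
Adiabatic rise: ΔT = η γ̇² t_res / (ρ cp) = 2234·(36.1216)²·94.3432 / (1017·2002) = 135.065 K

value=135.1 K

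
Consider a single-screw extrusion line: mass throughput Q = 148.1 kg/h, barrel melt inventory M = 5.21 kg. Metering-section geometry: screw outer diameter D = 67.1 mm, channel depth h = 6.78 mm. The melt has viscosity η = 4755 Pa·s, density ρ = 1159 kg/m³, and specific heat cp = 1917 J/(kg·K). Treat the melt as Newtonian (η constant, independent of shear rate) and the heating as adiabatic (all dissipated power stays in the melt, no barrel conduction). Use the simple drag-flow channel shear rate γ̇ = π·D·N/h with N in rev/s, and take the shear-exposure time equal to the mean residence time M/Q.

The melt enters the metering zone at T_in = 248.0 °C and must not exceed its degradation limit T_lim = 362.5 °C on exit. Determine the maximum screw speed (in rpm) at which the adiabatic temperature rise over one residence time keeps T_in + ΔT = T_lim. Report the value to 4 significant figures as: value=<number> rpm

value=39.66 rpm

Throughput in SI: Q_s = 148.1 kg/h ÷ 3600 s/h = 0.0411389 kg/s
t_res = M / Q_s = 5.21 / 0.0411389 = 126.644 s
D = 67.1 mm = 0.0671 m;  h = 6.78 mm = 0.00678 m
ΔT_a = T_lim − T_in = 362.5 °C − 248.0 °C = 114.5 K
γ̇_max² = ΔT_a·ρ·cp / (η·t_res) = [114.5 × 1159 × 1917] / [4755 × 126.644] = 422.45 s⁻²
γ̇_max = √422.45 = 20.5536 s⁻¹
N_max = γ̇_max·h / (π·D) = 20.5536 · 0.00678 / (π · 0.0671) = 0.661066 rev/s = 39.664 rpm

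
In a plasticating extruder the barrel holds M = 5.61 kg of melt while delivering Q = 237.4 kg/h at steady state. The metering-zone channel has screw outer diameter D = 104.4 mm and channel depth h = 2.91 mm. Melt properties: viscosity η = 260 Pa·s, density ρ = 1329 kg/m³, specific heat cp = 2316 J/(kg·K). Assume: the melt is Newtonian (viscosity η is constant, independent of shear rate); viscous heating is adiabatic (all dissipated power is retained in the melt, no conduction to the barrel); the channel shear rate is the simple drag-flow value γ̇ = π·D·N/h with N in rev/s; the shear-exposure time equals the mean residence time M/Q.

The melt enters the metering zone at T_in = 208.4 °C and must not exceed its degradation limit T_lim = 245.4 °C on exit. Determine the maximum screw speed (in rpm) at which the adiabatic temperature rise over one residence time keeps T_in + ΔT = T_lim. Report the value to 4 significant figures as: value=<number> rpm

Q_s = Q / 3600 = 237.4 / 3600 = 0.0659444 kg/s
t_res = M / Q_s = 5.61 / 0.0659444 = 85.0716 s
Geometry in SI: D = 104.4 mm → 0.1044 m, h = 2.91 mm → 0.00291 m
ΔT_a = T_lim − T_in = 245.4 °C − 208.4 °C = 37 K
γ̇_max² = ΔT_a·ρ·cp / (η·t_res) = [37 × 1329 × 2316] / [260 × 85.0716] = 5148.81 s⁻²
γ̇_max = sqrt(5148.81) = 71.7552 s⁻¹
N_max = γ̇_max h / (πD) = 71.7552·0.00291/(π·0.1044) = 0.636643 rev/s → ×60 = 38.1986 rpm

value=38.20 rpm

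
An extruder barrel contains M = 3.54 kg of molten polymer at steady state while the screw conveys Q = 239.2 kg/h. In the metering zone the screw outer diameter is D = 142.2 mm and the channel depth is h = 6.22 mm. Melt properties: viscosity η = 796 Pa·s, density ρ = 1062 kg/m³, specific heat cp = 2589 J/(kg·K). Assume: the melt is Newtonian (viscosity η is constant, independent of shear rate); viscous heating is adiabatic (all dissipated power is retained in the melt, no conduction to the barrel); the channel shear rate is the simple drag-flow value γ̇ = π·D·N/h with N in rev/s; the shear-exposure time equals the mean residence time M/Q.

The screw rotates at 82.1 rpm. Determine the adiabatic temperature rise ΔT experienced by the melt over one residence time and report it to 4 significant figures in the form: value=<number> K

Throughput in SI: Q_s = 239.2 kg/h ÷ 3600 s/h = 0.0664444 kg/s
t_res = M / Q_s = 3.54 / 0.0664444 = 53.2776 s
Convert to SI: D = 0.1422 m, h = 0.00622 m, N = 82.1/60 = 1.36833 rev/s
Shear rate: γ̇ = πDN/h = π·0.1422·1.36833/0.00622 = 98.2768 s⁻¹
ΔT = η·γ̇²·t_res/(ρ·cp) = [796 × 98.2768² × 53.2776] / [1062 × 2589] = 148.971 K

value=149.0 K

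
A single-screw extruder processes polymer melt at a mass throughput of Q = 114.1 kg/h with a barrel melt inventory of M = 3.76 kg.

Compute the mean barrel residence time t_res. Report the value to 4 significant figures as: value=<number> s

Convert throughput: Q = 114.1 kg/h = 114.1/3600 = 0.0316944 kg/s
t_res = M / Q_s = 3.76 ÷ 0.0316944 = 118.633 s

value=118.6 s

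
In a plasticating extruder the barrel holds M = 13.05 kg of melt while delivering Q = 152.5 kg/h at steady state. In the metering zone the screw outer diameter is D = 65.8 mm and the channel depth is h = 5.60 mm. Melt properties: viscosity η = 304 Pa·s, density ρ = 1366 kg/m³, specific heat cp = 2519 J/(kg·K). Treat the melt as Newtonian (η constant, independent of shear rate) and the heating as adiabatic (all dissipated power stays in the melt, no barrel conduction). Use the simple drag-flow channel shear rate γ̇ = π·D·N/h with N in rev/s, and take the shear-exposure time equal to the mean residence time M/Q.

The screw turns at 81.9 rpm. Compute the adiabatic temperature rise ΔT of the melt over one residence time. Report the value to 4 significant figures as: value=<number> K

Throughput in SI: Q_s = 152.5 kg/h ÷ 3600 s/h = 0.0423611 kg/s
t_res = M / Q_s = 13.05 ÷ 0.0423611 = 308.066 s
Geometry in metres: D = 65.8 mm → 0.0658 m, h = 5.60 mm → 0.0056 m; screw speed N = 81.9 rpm = 1.365 rev/s
γ̇ = π D N / h = (π)(0.0658)(1.365) / 0.0056 = 50.3872 s⁻¹
Adiabatic rise: ΔT = η γ̇² t_res / (ρ cp) = 304·(50.3872)²·308.066 / (1366·2519) = 69.1001 K

value=69.10 K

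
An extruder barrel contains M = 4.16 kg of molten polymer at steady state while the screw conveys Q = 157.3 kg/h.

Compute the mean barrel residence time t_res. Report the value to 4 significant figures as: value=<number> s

value=95.21 s

Convert throughput: Q = 157.3 kg/h = 157.3/3600 = 0.0436944 kg/s
t_res = M / Q_s = 4.16 / 0.0436944 = 95.2066 s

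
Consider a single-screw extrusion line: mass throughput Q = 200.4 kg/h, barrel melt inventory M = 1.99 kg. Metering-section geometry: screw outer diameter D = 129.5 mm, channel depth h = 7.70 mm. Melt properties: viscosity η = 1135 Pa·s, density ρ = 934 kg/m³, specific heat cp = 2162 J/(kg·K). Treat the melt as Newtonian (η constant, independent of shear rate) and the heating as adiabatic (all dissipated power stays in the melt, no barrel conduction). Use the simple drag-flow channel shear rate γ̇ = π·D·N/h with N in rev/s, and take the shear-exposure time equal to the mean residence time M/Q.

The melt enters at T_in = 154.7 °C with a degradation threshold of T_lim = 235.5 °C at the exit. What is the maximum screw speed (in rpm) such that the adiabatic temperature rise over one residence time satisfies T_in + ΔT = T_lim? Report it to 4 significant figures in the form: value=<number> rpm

Q_s = Q / 3600 = 200.4 / 3600 = 0.0556667 kg/s
Mean residence time: t_res = M/Q_s = 1.99 kg / 0.0556667 kg/s = 35.7485 s
Geometry in SI: D = 129.5 mm → 0.1295 m, h = 7.70 mm → 0.0077 m
ΔT_a = T_lim − T_in = 235.5 − 154.7 = 80.8 K
γ̇_max² = ΔT_a·ρ·cp/(η·t_res) = 80.8·934·2162/(1135·35.7485) = 4021.24 s⁻²
γ̇_max = √4021.24 = 63.4133 s⁻¹
N_max = γ̇_max h / (πD) = 63.4133·0.0077/(π·0.1295) = 1.20019 rev/s → ×60 = 72.0116 rpm

value=72.01 rpm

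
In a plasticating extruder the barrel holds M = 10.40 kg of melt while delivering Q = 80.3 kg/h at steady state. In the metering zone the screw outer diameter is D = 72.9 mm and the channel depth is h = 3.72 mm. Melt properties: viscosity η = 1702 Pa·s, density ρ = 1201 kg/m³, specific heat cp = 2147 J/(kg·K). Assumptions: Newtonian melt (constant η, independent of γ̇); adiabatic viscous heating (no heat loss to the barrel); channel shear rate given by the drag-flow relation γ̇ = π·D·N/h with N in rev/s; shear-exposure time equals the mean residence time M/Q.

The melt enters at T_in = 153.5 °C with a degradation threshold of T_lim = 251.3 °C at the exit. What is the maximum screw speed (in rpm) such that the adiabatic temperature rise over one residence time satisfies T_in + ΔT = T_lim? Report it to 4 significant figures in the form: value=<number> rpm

value=17.37 rpm

Convert throughput: Q = 80.3 kg/h = 80.3/3600 = 0.0223056 kg/s
Mean residence time: t_res = M/Q_s = 10.40 kg / 0.0223056 kg/s = 466.252 s
Geometry in SI: D = 72.9 mm → 0.0729 m, h = 3.72 mm → 0.00372 m
Allowable rise: ΔT_a = T_lim − T_in = 251.3 − 153.5 = 97.8 K
Invert ΔT = ηγ̇²t_res/(ρcp) for γ̇: γ̇_max² = ΔT_a ρ cp / (η t_res) = 97.8·1201·2147 / (1702·466.252) = 317.785 s⁻²
γ̇_max = sqrt(317.785) = 17.8265 s⁻¹
N_max = γ̇_max h / (πD) = 17.8265·0.00372/(π·0.0729) = 0.289556 rev/s → ×60 = 17.3734 rpm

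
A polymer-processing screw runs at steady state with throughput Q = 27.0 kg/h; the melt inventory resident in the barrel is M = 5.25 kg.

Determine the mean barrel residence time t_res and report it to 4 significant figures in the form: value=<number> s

Throughput in SI: Q_s = 27.0 kg/h ÷ 3600 s/h = 0.0075 kg/s
t_res = M / Q_s = 5.25 / 0.0075 = 700 s

value=700.0 s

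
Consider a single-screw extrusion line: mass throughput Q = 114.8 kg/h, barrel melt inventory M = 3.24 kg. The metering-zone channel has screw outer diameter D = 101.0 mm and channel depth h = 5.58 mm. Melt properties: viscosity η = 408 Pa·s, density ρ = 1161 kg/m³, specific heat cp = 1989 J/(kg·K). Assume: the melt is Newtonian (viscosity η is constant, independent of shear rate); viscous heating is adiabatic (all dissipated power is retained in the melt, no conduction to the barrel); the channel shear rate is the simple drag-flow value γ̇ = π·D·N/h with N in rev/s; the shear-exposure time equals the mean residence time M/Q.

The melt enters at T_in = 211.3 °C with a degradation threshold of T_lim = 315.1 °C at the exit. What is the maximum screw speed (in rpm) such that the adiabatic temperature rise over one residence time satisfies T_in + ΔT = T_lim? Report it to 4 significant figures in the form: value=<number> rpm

Convert throughput: Q = 114.8 kg/h = 114.8/3600 = 0.0318889 kg/s
t_res = M / Q_s = 3.24 / 0.0318889 = 101.603 s
Geometry in SI: D = 101.0 mm → 0.101 m, h = 5.58 mm → 0.00558 m
ΔT_a = T_lim − T_in = 315.1 °C − 211.3 °C = 103.8 K
γ̇_max² = ΔT_a·ρ·cp/(η·t_res) = 103.8·1161·1989/(408·101.603) = 5782.27 s⁻²
γ̇_max = sqrt(5782.27) = 76.0413 s⁻¹
Solve γ̇ = πDN/h for N: N_max = γ̇_max·h/(π·D) = 76.0413 × 0.00558 / (π × 0.101) = 1.33725 rev/s = 80.2349 rpm

value=80.23 rpm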